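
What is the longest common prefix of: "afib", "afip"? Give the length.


Words: afib, afip
  Position 0: all 'a' => match
  Position 1: all 'f' => match
  Position 2: all 'i' => match
  Position 3: ('b', 'p') => mismatch, stop
LCP = "afi" (length 3)

3


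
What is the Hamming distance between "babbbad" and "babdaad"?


Comparing "babbbad" and "babdaad" position by position:
  Position 0: 'b' vs 'b' => same
  Position 1: 'a' vs 'a' => same
  Position 2: 'b' vs 'b' => same
  Position 3: 'b' vs 'd' => differ
  Position 4: 'b' vs 'a' => differ
  Position 5: 'a' vs 'a' => same
  Position 6: 'd' vs 'd' => same
Total differences (Hamming distance): 2

2


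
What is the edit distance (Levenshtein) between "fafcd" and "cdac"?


Computing edit distance: "fafcd" -> "cdac"
DP table:
           c    d    a    c
      0    1    2    3    4
  f   1    1    2    3    4
  a   2    2    2    2    3
  f   3    3    3    3    3
  c   4    3    4    4    3
  d   5    4    3    4    4
Edit distance = dp[5][4] = 4

4


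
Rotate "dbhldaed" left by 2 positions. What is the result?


Input: "dbhldaed", rotate left by 2
First 2 characters: "db"
Remaining characters: "hldaed"
Concatenate remaining + first: "hldaed" + "db" = "hldaeddb"

hldaeddb


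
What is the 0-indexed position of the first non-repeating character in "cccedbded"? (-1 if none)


Input: cccedbded
Character frequencies:
  'b': 1
  'c': 3
  'd': 3
  'e': 2
Scanning left to right for freq == 1:
  Position 0 ('c'): freq=3, skip
  Position 1 ('c'): freq=3, skip
  Position 2 ('c'): freq=3, skip
  Position 3 ('e'): freq=2, skip
  Position 4 ('d'): freq=3, skip
  Position 5 ('b'): unique! => answer = 5

5


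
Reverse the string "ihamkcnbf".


Input: ihamkcnbf
Reading characters right to left:
  Position 8: 'f'
  Position 7: 'b'
  Position 6: 'n'
  Position 5: 'c'
  Position 4: 'k'
  Position 3: 'm'
  Position 2: 'a'
  Position 1: 'h'
  Position 0: 'i'
Reversed: fbnckmahi

fbnckmahi


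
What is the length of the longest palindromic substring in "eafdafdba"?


Input: "eafdafdba"
Checking substrings for palindromes:
  No multi-char palindromic substrings found
Longest palindromic substring: "e" with length 1

1


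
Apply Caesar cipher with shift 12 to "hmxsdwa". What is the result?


Caesar cipher: shift "hmxsdwa" by 12
  'h' (pos 7) + 12 = pos 19 = 't'
  'm' (pos 12) + 12 = pos 24 = 'y'
  'x' (pos 23) + 12 = pos 9 = 'j'
  's' (pos 18) + 12 = pos 4 = 'e'
  'd' (pos 3) + 12 = pos 15 = 'p'
  'w' (pos 22) + 12 = pos 8 = 'i'
  'a' (pos 0) + 12 = pos 12 = 'm'
Result: tyjepim

tyjepim


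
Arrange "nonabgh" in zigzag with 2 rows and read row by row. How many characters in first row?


Zigzag "nonabgh" into 2 rows:
Placing characters:
  'n' => row 0
  'o' => row 1
  'n' => row 0
  'a' => row 1
  'b' => row 0
  'g' => row 1
  'h' => row 0
Rows:
  Row 0: "nnbh"
  Row 1: "oag"
First row length: 4

4


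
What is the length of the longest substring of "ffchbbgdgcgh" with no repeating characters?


Input: "ffchbbgdgcgh"
Sliding window (track last position of each char):
  Position 0 ('f'): window [0,0] length 1 -- new best
  Position 1 ('f'): repeat (last at 0), move window start to 1
  Position 1 ('f'): window [1,1] length 1
  Position 2 ('c'): window [1,2] length 2 -- new best
  Position 3 ('h'): window [1,3] length 3 -- new best
  Position 4 ('b'): window [1,4] length 4 -- new best
  Position 5 ('b'): repeat (last at 4), move window start to 5
  Position 5 ('b'): window [5,5] length 1
  Position 6 ('g'): window [5,6] length 2
  Position 7 ('d'): window [5,7] length 3
  Position 8 ('g'): repeat (last at 6), move window start to 7
  Position 8 ('g'): window [7,8] length 2
  Position 9 ('c'): window [7,9] length 3
  Position 10 ('g'): repeat (last at 8), move window start to 9
  Position 10 ('g'): window [9,10] length 2
  Position 11 ('h'): window [9,11] length 3
Longest substring with no repeats: "fchb" with length 4

4


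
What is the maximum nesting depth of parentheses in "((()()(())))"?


Input: "((()()(())))"
Tracking depth:
  Position 0 '(': depth becomes 1
  Position 1 '(': depth becomes 2
  Position 2 '(': depth becomes 3
  Position 3 ')': depth becomes 2
  Position 4 '(': depth becomes 3
  Position 5 ')': depth becomes 2
  Position 6 '(': depth becomes 3
  Position 7 '(': depth becomes 4
  Position 8 ')': depth becomes 3
  Position 9 ')': depth becomes 2
  Position 10 ')': depth becomes 1
  Position 11 ')': depth becomes 0
Maximum depth reached: 4

4


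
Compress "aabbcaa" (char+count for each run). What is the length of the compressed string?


Input: aabbcaa
Runs:
  'a' x 2 => "a2"
  'b' x 2 => "b2"
  'c' x 1 => "c1"
  'a' x 2 => "a2"
Compressed: "a2b2c1a2"
Compressed length: 8

8


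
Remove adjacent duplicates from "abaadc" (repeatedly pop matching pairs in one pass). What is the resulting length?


Input: abaadc
Stack-based adjacent duplicate removal:
  Read 'a': push. Stack: a
  Read 'b': push. Stack: ab
  Read 'a': push. Stack: aba
  Read 'a': matches stack top 'a' => pop. Stack: ab
  Read 'd': push. Stack: abd
  Read 'c': push. Stack: abdc
Final stack: "abdc" (length 4)

4


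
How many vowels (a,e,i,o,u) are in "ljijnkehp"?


Input: ljijnkehp
Checking each character:
  'l' at position 0: consonant
  'j' at position 1: consonant
  'i' at position 2: vowel (running total: 1)
  'j' at position 3: consonant
  'n' at position 4: consonant
  'k' at position 5: consonant
  'e' at position 6: vowel (running total: 2)
  'h' at position 7: consonant
  'p' at position 8: consonant
Total vowels: 2

2


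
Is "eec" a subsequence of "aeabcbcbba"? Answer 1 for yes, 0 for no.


Check if "eec" is a subsequence of "aeabcbcbba"
Greedy scan:
  Position 0 ('a'): no match needed
  Position 1 ('e'): matches sub[0] = 'e'
  Position 2 ('a'): no match needed
  Position 3 ('b'): no match needed
  Position 4 ('c'): no match needed
  Position 5 ('b'): no match needed
  Position 6 ('c'): no match needed
  Position 7 ('b'): no match needed
  Position 8 ('b'): no match needed
  Position 9 ('a'): no match needed
Only matched 1/3 characters => not a subsequence

0


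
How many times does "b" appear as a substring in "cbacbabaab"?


Searching for "b" in "cbacbabaab"
Scanning each position:
  Position 0: "c" => no
  Position 1: "b" => MATCH
  Position 2: "a" => no
  Position 3: "c" => no
  Position 4: "b" => MATCH
  Position 5: "a" => no
  Position 6: "b" => MATCH
  Position 7: "a" => no
  Position 8: "a" => no
  Position 9: "b" => MATCH
Total occurrences: 4

4


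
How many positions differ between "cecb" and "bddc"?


Comparing "cecb" and "bddc" position by position:
  Position 0: 'c' vs 'b' => DIFFER
  Position 1: 'e' vs 'd' => DIFFER
  Position 2: 'c' vs 'd' => DIFFER
  Position 3: 'b' vs 'c' => DIFFER
Positions that differ: 4

4


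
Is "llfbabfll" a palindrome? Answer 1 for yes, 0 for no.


Input: llfbabfll
Reversed: llfbabfll
  Compare pos 0 ('l') with pos 8 ('l'): match
  Compare pos 1 ('l') with pos 7 ('l'): match
  Compare pos 2 ('f') with pos 6 ('f'): match
  Compare pos 3 ('b') with pos 5 ('b'): match
Result: palindrome

1


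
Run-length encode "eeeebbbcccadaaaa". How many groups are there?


Input: eeeebbbcccadaaaa
Scanning for consecutive runs:
  Group 1: 'e' x 4 (positions 0-3)
  Group 2: 'b' x 3 (positions 4-6)
  Group 3: 'c' x 3 (positions 7-9)
  Group 4: 'a' x 1 (positions 10-10)
  Group 5: 'd' x 1 (positions 11-11)
  Group 6: 'a' x 4 (positions 12-15)
Total groups: 6

6


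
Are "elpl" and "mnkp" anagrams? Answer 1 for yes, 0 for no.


Strings: "elpl", "mnkp"
Sorted first:  ellp
Sorted second: kmnp
Differ at position 0: 'e' vs 'k' => not anagrams

0


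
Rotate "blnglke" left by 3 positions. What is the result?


Input: "blnglke", rotate left by 3
First 3 characters: "bln"
Remaining characters: "glke"
Concatenate remaining + first: "glke" + "bln" = "glkebln"

glkebln


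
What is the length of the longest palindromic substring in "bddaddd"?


Input: "bddaddd"
Checking substrings for palindromes:
  [1:6] "ddadd" (len 5) => palindrome
  [2:5] "dad" (len 3) => palindrome
  [4:7] "ddd" (len 3) => palindrome
  [1:3] "dd" (len 2) => palindrome
  [4:6] "dd" (len 2) => palindrome
  [5:7] "dd" (len 2) => palindrome
Longest palindromic substring: "ddadd" with length 5

5


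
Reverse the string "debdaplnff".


Input: debdaplnff
Reading characters right to left:
  Position 9: 'f'
  Position 8: 'f'
  Position 7: 'n'
  Position 6: 'l'
  Position 5: 'p'
  Position 4: 'a'
  Position 3: 'd'
  Position 2: 'b'
  Position 1: 'e'
  Position 0: 'd'
Reversed: ffnlpadbed

ffnlpadbed


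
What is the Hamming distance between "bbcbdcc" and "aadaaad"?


Comparing "bbcbdcc" and "aadaaad" position by position:
  Position 0: 'b' vs 'a' => differ
  Position 1: 'b' vs 'a' => differ
  Position 2: 'c' vs 'd' => differ
  Position 3: 'b' vs 'a' => differ
  Position 4: 'd' vs 'a' => differ
  Position 5: 'c' vs 'a' => differ
  Position 6: 'c' vs 'd' => differ
Total differences (Hamming distance): 7

7


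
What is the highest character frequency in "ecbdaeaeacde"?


Input: ecbdaeaeacde
Character counts:
  'a': 3
  'b': 1
  'c': 2
  'd': 2
  'e': 4
Maximum frequency: 4

4


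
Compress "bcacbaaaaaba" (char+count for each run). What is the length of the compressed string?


Input: bcacbaaaaaba
Runs:
  'b' x 1 => "b1"
  'c' x 1 => "c1"
  'a' x 1 => "a1"
  'c' x 1 => "c1"
  'b' x 1 => "b1"
  'a' x 5 => "a5"
  'b' x 1 => "b1"
  'a' x 1 => "a1"
Compressed: "b1c1a1c1b1a5b1a1"
Compressed length: 16

16


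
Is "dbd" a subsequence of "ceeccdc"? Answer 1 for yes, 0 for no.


Check if "dbd" is a subsequence of "ceeccdc"
Greedy scan:
  Position 0 ('c'): no match needed
  Position 1 ('e'): no match needed
  Position 2 ('e'): no match needed
  Position 3 ('c'): no match needed
  Position 4 ('c'): no match needed
  Position 5 ('d'): matches sub[0] = 'd'
  Position 6 ('c'): no match needed
Only matched 1/3 characters => not a subsequence

0


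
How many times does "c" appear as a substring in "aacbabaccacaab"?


Searching for "c" in "aacbabaccacaab"
Scanning each position:
  Position 0: "a" => no
  Position 1: "a" => no
  Position 2: "c" => MATCH
  Position 3: "b" => no
  Position 4: "a" => no
  Position 5: "b" => no
  Position 6: "a" => no
  Position 7: "c" => MATCH
  Position 8: "c" => MATCH
  Position 9: "a" => no
  Position 10: "c" => MATCH
  Position 11: "a" => no
  Position 12: "a" => no
  Position 13: "b" => no
Total occurrences: 4

4


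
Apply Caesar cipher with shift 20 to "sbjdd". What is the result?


Caesar cipher: shift "sbjdd" by 20
  's' (pos 18) + 20 = pos 12 = 'm'
  'b' (pos 1) + 20 = pos 21 = 'v'
  'j' (pos 9) + 20 = pos 3 = 'd'
  'd' (pos 3) + 20 = pos 23 = 'x'
  'd' (pos 3) + 20 = pos 23 = 'x'
Result: mvdxx

mvdxx


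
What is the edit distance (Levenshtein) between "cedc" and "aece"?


Computing edit distance: "cedc" -> "aece"
DP table:
           a    e    c    e
      0    1    2    3    4
  c   1    1    2    2    3
  e   2    2    1    2    2
  d   3    3    2    2    3
  c   4    4    3    2    3
Edit distance = dp[4][4] = 3

3


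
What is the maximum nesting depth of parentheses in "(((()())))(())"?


Input: "(((()())))(())"
Tracking depth:
  Position 0 '(': depth becomes 1
  Position 1 '(': depth becomes 2
  Position 2 '(': depth becomes 3
  Position 3 '(': depth becomes 4
  Position 4 ')': depth becomes 3
  Position 5 '(': depth becomes 4
  Position 6 ')': depth becomes 3
  Position 7 ')': depth becomes 2
  Position 8 ')': depth becomes 1
  Position 9 ')': depth becomes 0
  Position 10 '(': depth becomes 1
  Position 11 '(': depth becomes 2
  Position 12 ')': depth becomes 1
  Position 13 ')': depth becomes 0
Maximum depth reached: 4

4


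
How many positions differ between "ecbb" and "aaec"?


Comparing "ecbb" and "aaec" position by position:
  Position 0: 'e' vs 'a' => DIFFER
  Position 1: 'c' vs 'a' => DIFFER
  Position 2: 'b' vs 'e' => DIFFER
  Position 3: 'b' vs 'c' => DIFFER
Positions that differ: 4

4


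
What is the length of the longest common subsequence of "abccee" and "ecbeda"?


LCS of "abccee" and "ecbeda"
DP table:
           e    c    b    e    d    a
      0    0    0    0    0    0    0
  a   0    0    0    0    0    0    1
  b   0    0    0    1    1    1    1
  c   0    0    1    1    1    1    1
  c   0    0    1    1    1    1    1
  e   0    1    1    1    2    2    2
  e   0    1    1    1    2    2    2
LCS length = dp[6][6] = 2

2


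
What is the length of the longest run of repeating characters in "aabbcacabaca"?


Input: "aabbcacabaca"
Scanning for longest run:
  Position 1 ('a'): continues run of 'a', length=2
  Position 2 ('b'): new char, reset run to 1
  Position 3 ('b'): continues run of 'b', length=2
  Position 4 ('c'): new char, reset run to 1
  Position 5 ('a'): new char, reset run to 1
  Position 6 ('c'): new char, reset run to 1
  Position 7 ('a'): new char, reset run to 1
  Position 8 ('b'): new char, reset run to 1
  Position 9 ('a'): new char, reset run to 1
  Position 10 ('c'): new char, reset run to 1
  Position 11 ('a'): new char, reset run to 1
Longest run: 'a' with length 2

2


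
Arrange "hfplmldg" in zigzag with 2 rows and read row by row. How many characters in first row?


Zigzag "hfplmldg" into 2 rows:
Placing characters:
  'h' => row 0
  'f' => row 1
  'p' => row 0
  'l' => row 1
  'm' => row 0
  'l' => row 1
  'd' => row 0
  'g' => row 1
Rows:
  Row 0: "hpmd"
  Row 1: "fllg"
First row length: 4

4


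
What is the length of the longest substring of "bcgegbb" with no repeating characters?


Input: "bcgegbb"
Sliding window (track last position of each char):
  Position 0 ('b'): window [0,0] length 1 -- new best
  Position 1 ('c'): window [0,1] length 2 -- new best
  Position 2 ('g'): window [0,2] length 3 -- new best
  Position 3 ('e'): window [0,3] length 4 -- new best
  Position 4 ('g'): repeat (last at 2), move window start to 3
  Position 4 ('g'): window [3,4] length 2
  Position 5 ('b'): window [3,5] length 3
  Position 6 ('b'): repeat (last at 5), move window start to 6
  Position 6 ('b'): window [6,6] length 1
Longest substring with no repeats: "bcge" with length 4

4


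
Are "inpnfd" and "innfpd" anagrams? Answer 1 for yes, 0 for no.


Strings: "inpnfd", "innfpd"
Sorted first:  dfinnp
Sorted second: dfinnp
Sorted forms match => anagrams

1


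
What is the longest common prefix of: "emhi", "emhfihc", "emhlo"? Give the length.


Words: emhi, emhfihc, emhlo
  Position 0: all 'e' => match
  Position 1: all 'm' => match
  Position 2: all 'h' => match
  Position 3: ('i', 'f', 'l') => mismatch, stop
LCP = "emh" (length 3)

3


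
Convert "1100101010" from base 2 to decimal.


Input: "1100101010" in base 2
Positional expansion:
  Digit '1' (value 1) x 2^9 = 512
  Digit '1' (value 1) x 2^8 = 256
  Digit '0' (value 0) x 2^7 = 0
  Digit '0' (value 0) x 2^6 = 0
  Digit '1' (value 1) x 2^5 = 32
  Digit '0' (value 0) x 2^4 = 0
  Digit '1' (value 1) x 2^3 = 8
  Digit '0' (value 0) x 2^2 = 0
  Digit '1' (value 1) x 2^1 = 2
  Digit '0' (value 0) x 2^0 = 0
Sum = 810

810


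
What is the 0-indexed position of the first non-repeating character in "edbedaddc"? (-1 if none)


Input: edbedaddc
Character frequencies:
  'a': 1
  'b': 1
  'c': 1
  'd': 4
  'e': 2
Scanning left to right for freq == 1:
  Position 0 ('e'): freq=2, skip
  Position 1 ('d'): freq=4, skip
  Position 2 ('b'): unique! => answer = 2

2


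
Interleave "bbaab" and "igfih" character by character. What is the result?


Interleaving "bbaab" and "igfih":
  Position 0: 'b' from first, 'i' from second => "bi"
  Position 1: 'b' from first, 'g' from second => "bg"
  Position 2: 'a' from first, 'f' from second => "af"
  Position 3: 'a' from first, 'i' from second => "ai"
  Position 4: 'b' from first, 'h' from second => "bh"
Result: bibgafaibh

bibgafaibh


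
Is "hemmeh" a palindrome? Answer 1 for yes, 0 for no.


Input: hemmeh
Reversed: hemmeh
  Compare pos 0 ('h') with pos 5 ('h'): match
  Compare pos 1 ('e') with pos 4 ('e'): match
  Compare pos 2 ('m') with pos 3 ('m'): match
Result: palindrome

1


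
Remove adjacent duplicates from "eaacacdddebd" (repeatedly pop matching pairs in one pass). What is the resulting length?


Input: eaacacdddebd
Stack-based adjacent duplicate removal:
  Read 'e': push. Stack: e
  Read 'a': push. Stack: ea
  Read 'a': matches stack top 'a' => pop. Stack: e
  Read 'c': push. Stack: ec
  Read 'a': push. Stack: eca
  Read 'c': push. Stack: ecac
  Read 'd': push. Stack: ecacd
  Read 'd': matches stack top 'd' => pop. Stack: ecac
  Read 'd': push. Stack: ecacd
  Read 'e': push. Stack: ecacde
  Read 'b': push. Stack: ecacdeb
  Read 'd': push. Stack: ecacdebd
Final stack: "ecacdebd" (length 8)

8


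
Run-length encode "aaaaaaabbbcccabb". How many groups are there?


Input: aaaaaaabbbcccabb
Scanning for consecutive runs:
  Group 1: 'a' x 7 (positions 0-6)
  Group 2: 'b' x 3 (positions 7-9)
  Group 3: 'c' x 3 (positions 10-12)
  Group 4: 'a' x 1 (positions 13-13)
  Group 5: 'b' x 2 (positions 14-15)
Total groups: 5

5


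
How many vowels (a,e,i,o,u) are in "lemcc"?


Input: lemcc
Checking each character:
  'l' at position 0: consonant
  'e' at position 1: vowel (running total: 1)
  'm' at position 2: consonant
  'c' at position 3: consonant
  'c' at position 4: consonant
Total vowels: 1

1


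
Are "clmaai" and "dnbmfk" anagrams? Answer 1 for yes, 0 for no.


Strings: "clmaai", "dnbmfk"
Sorted first:  aacilm
Sorted second: bdfkmn
Differ at position 0: 'a' vs 'b' => not anagrams

0


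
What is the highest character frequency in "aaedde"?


Input: aaedde
Character counts:
  'a': 2
  'd': 2
  'e': 2
Maximum frequency: 2

2


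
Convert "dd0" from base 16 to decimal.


Input: "dd0" in base 16
Positional expansion:
  Digit 'd' (value 13) x 16^2 = 3328
  Digit 'd' (value 13) x 16^1 = 208
  Digit '0' (value 0) x 16^0 = 0
Sum = 3536

3536


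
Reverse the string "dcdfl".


Input: dcdfl
Reading characters right to left:
  Position 4: 'l'
  Position 3: 'f'
  Position 2: 'd'
  Position 1: 'c'
  Position 0: 'd'
Reversed: lfdcd

lfdcd


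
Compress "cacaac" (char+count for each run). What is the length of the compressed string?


Input: cacaac
Runs:
  'c' x 1 => "c1"
  'a' x 1 => "a1"
  'c' x 1 => "c1"
  'a' x 2 => "a2"
  'c' x 1 => "c1"
Compressed: "c1a1c1a2c1"
Compressed length: 10

10


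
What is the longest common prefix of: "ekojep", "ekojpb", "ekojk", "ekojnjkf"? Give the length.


Words: ekojep, ekojpb, ekojk, ekojnjkf
  Position 0: all 'e' => match
  Position 1: all 'k' => match
  Position 2: all 'o' => match
  Position 3: all 'j' => match
  Position 4: ('e', 'p', 'k', 'n') => mismatch, stop
LCP = "ekoj" (length 4)

4


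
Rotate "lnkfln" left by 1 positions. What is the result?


Input: "lnkfln", rotate left by 1
First 1 characters: "l"
Remaining characters: "nkfln"
Concatenate remaining + first: "nkfln" + "l" = "nkflnl"

nkflnl


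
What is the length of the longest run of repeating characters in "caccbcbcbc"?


Input: "caccbcbcbc"
Scanning for longest run:
  Position 1 ('a'): new char, reset run to 1
  Position 2 ('c'): new char, reset run to 1
  Position 3 ('c'): continues run of 'c', length=2
  Position 4 ('b'): new char, reset run to 1
  Position 5 ('c'): new char, reset run to 1
  Position 6 ('b'): new char, reset run to 1
  Position 7 ('c'): new char, reset run to 1
  Position 8 ('b'): new char, reset run to 1
  Position 9 ('c'): new char, reset run to 1
Longest run: 'c' with length 2

2


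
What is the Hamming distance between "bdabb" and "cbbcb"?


Comparing "bdabb" and "cbbcb" position by position:
  Position 0: 'b' vs 'c' => differ
  Position 1: 'd' vs 'b' => differ
  Position 2: 'a' vs 'b' => differ
  Position 3: 'b' vs 'c' => differ
  Position 4: 'b' vs 'b' => same
Total differences (Hamming distance): 4

4


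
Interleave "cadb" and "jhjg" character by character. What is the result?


Interleaving "cadb" and "jhjg":
  Position 0: 'c' from first, 'j' from second => "cj"
  Position 1: 'a' from first, 'h' from second => "ah"
  Position 2: 'd' from first, 'j' from second => "dj"
  Position 3: 'b' from first, 'g' from second => "bg"
Result: cjahdjbg

cjahdjbg


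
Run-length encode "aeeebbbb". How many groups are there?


Input: aeeebbbb
Scanning for consecutive runs:
  Group 1: 'a' x 1 (positions 0-0)
  Group 2: 'e' x 3 (positions 1-3)
  Group 3: 'b' x 4 (positions 4-7)
Total groups: 3

3


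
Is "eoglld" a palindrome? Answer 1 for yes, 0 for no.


Input: eoglld
Reversed: dllgoe
  Compare pos 0 ('e') with pos 5 ('d'): MISMATCH
  Compare pos 1 ('o') with pos 4 ('l'): MISMATCH
  Compare pos 2 ('g') with pos 3 ('l'): MISMATCH
Result: not a palindrome

0


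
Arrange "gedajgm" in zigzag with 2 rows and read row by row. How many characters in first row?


Zigzag "gedajgm" into 2 rows:
Placing characters:
  'g' => row 0
  'e' => row 1
  'd' => row 0
  'a' => row 1
  'j' => row 0
  'g' => row 1
  'm' => row 0
Rows:
  Row 0: "gdjm"
  Row 1: "eag"
First row length: 4

4


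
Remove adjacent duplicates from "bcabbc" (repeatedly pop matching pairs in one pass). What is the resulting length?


Input: bcabbc
Stack-based adjacent duplicate removal:
  Read 'b': push. Stack: b
  Read 'c': push. Stack: bc
  Read 'a': push. Stack: bca
  Read 'b': push. Stack: bcab
  Read 'b': matches stack top 'b' => pop. Stack: bca
  Read 'c': push. Stack: bcac
Final stack: "bcac" (length 4)

4


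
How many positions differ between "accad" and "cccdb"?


Comparing "accad" and "cccdb" position by position:
  Position 0: 'a' vs 'c' => DIFFER
  Position 1: 'c' vs 'c' => same
  Position 2: 'c' vs 'c' => same
  Position 3: 'a' vs 'd' => DIFFER
  Position 4: 'd' vs 'b' => DIFFER
Positions that differ: 3

3


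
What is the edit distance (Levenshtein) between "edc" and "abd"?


Computing edit distance: "edc" -> "abd"
DP table:
           a    b    d
      0    1    2    3
  e   1    1    2    3
  d   2    2    2    2
  c   3    3    3    3
Edit distance = dp[3][3] = 3

3


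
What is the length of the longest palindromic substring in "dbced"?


Input: "dbced"
Checking substrings for palindromes:
  No multi-char palindromic substrings found
Longest palindromic substring: "d" with length 1

1


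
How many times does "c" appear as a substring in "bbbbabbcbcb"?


Searching for "c" in "bbbbabbcbcb"
Scanning each position:
  Position 0: "b" => no
  Position 1: "b" => no
  Position 2: "b" => no
  Position 3: "b" => no
  Position 4: "a" => no
  Position 5: "b" => no
  Position 6: "b" => no
  Position 7: "c" => MATCH
  Position 8: "b" => no
  Position 9: "c" => MATCH
  Position 10: "b" => no
Total occurrences: 2

2


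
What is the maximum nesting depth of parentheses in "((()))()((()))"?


Input: "((()))()((()))"
Tracking depth:
  Position 0 '(': depth becomes 1
  Position 1 '(': depth becomes 2
  Position 2 '(': depth becomes 3
  Position 3 ')': depth becomes 2
  Position 4 ')': depth becomes 1
  Position 5 ')': depth becomes 0
  Position 6 '(': depth becomes 1
  Position 7 ')': depth becomes 0
  Position 8 '(': depth becomes 1
  Position 9 '(': depth becomes 2
  Position 10 '(': depth becomes 3
  Position 11 ')': depth becomes 2
  Position 12 ')': depth becomes 1
  Position 13 ')': depth becomes 0
Maximum depth reached: 3

3


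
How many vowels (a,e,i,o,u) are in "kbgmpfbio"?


Input: kbgmpfbio
Checking each character:
  'k' at position 0: consonant
  'b' at position 1: consonant
  'g' at position 2: consonant
  'm' at position 3: consonant
  'p' at position 4: consonant
  'f' at position 5: consonant
  'b' at position 6: consonant
  'i' at position 7: vowel (running total: 1)
  'o' at position 8: vowel (running total: 2)
Total vowels: 2

2


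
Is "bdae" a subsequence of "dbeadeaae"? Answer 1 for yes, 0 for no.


Check if "bdae" is a subsequence of "dbeadeaae"
Greedy scan:
  Position 0 ('d'): no match needed
  Position 1 ('b'): matches sub[0] = 'b'
  Position 2 ('e'): no match needed
  Position 3 ('a'): no match needed
  Position 4 ('d'): matches sub[1] = 'd'
  Position 5 ('e'): no match needed
  Position 6 ('a'): matches sub[2] = 'a'
  Position 7 ('a'): no match needed
  Position 8 ('e'): matches sub[3] = 'e'
All 4 characters matched => is a subsequence

1


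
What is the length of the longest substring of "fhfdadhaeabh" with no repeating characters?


Input: "fhfdadhaeabh"
Sliding window (track last position of each char):
  Position 0 ('f'): window [0,0] length 1 -- new best
  Position 1 ('h'): window [0,1] length 2 -- new best
  Position 2 ('f'): repeat (last at 0), move window start to 1
  Position 2 ('f'): window [1,2] length 2
  Position 3 ('d'): window [1,3] length 3 -- new best
  Position 4 ('a'): window [1,4] length 4 -- new best
  Position 5 ('d'): repeat (last at 3), move window start to 4
  Position 5 ('d'): window [4,5] length 2
  Position 6 ('h'): window [4,6] length 3
  Position 7 ('a'): repeat (last at 4), move window start to 5
  Position 7 ('a'): window [5,7] length 3
  Position 8 ('e'): window [5,8] length 4
  Position 9 ('a'): repeat (last at 7), move window start to 8
  Position 9 ('a'): window [8,9] length 2
  Position 10 ('b'): window [8,10] length 3
  Position 11 ('h'): window [8,11] length 4
Longest substring with no repeats: "hfda" with length 4

4


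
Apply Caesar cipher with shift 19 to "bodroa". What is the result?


Caesar cipher: shift "bodroa" by 19
  'b' (pos 1) + 19 = pos 20 = 'u'
  'o' (pos 14) + 19 = pos 7 = 'h'
  'd' (pos 3) + 19 = pos 22 = 'w'
  'r' (pos 17) + 19 = pos 10 = 'k'
  'o' (pos 14) + 19 = pos 7 = 'h'
  'a' (pos 0) + 19 = pos 19 = 't'
Result: uhwkht

uhwkht


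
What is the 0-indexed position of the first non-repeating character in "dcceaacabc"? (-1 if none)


Input: dcceaacabc
Character frequencies:
  'a': 3
  'b': 1
  'c': 4
  'd': 1
  'e': 1
Scanning left to right for freq == 1:
  Position 0 ('d'): unique! => answer = 0

0


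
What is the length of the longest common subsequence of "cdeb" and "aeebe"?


LCS of "cdeb" and "aeebe"
DP table:
           a    e    e    b    e
      0    0    0    0    0    0
  c   0    0    0    0    0    0
  d   0    0    0    0    0    0
  e   0    0    1    1    1    1
  b   0    0    1    1    2    2
LCS length = dp[4][5] = 2

2


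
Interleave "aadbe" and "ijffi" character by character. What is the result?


Interleaving "aadbe" and "ijffi":
  Position 0: 'a' from first, 'i' from second => "ai"
  Position 1: 'a' from first, 'j' from second => "aj"
  Position 2: 'd' from first, 'f' from second => "df"
  Position 3: 'b' from first, 'f' from second => "bf"
  Position 4: 'e' from first, 'i' from second => "ei"
Result: aiajdfbfei

aiajdfbfei


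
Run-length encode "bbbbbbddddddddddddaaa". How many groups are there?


Input: bbbbbbddddddddddddaaa
Scanning for consecutive runs:
  Group 1: 'b' x 6 (positions 0-5)
  Group 2: 'd' x 12 (positions 6-17)
  Group 3: 'a' x 3 (positions 18-20)
Total groups: 3

3


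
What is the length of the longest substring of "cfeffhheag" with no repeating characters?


Input: "cfeffhheag"
Sliding window (track last position of each char):
  Position 0 ('c'): window [0,0] length 1 -- new best
  Position 1 ('f'): window [0,1] length 2 -- new best
  Position 2 ('e'): window [0,2] length 3 -- new best
  Position 3 ('f'): repeat (last at 1), move window start to 2
  Position 3 ('f'): window [2,3] length 2
  Position 4 ('f'): repeat (last at 3), move window start to 4
  Position 4 ('f'): window [4,4] length 1
  Position 5 ('h'): window [4,5] length 2
  Position 6 ('h'): repeat (last at 5), move window start to 6
  Position 6 ('h'): window [6,6] length 1
  Position 7 ('e'): window [6,7] length 2
  Position 8 ('a'): window [6,8] length 3
  Position 9 ('g'): window [6,9] length 4 -- new best
Longest substring with no repeats: "heag" with length 4

4


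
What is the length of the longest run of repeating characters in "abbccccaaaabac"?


Input: "abbccccaaaabac"
Scanning for longest run:
  Position 1 ('b'): new char, reset run to 1
  Position 2 ('b'): continues run of 'b', length=2
  Position 3 ('c'): new char, reset run to 1
  Position 4 ('c'): continues run of 'c', length=2
  Position 5 ('c'): continues run of 'c', length=3
  Position 6 ('c'): continues run of 'c', length=4
  Position 7 ('a'): new char, reset run to 1
  Position 8 ('a'): continues run of 'a', length=2
  Position 9 ('a'): continues run of 'a', length=3
  Position 10 ('a'): continues run of 'a', length=4
  Position 11 ('b'): new char, reset run to 1
  Position 12 ('a'): new char, reset run to 1
  Position 13 ('c'): new char, reset run to 1
Longest run: 'c' with length 4

4


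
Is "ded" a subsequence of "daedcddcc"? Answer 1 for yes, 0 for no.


Check if "ded" is a subsequence of "daedcddcc"
Greedy scan:
  Position 0 ('d'): matches sub[0] = 'd'
  Position 1 ('a'): no match needed
  Position 2 ('e'): matches sub[1] = 'e'
  Position 3 ('d'): matches sub[2] = 'd'
  Position 4 ('c'): no match needed
  Position 5 ('d'): no match needed
  Position 6 ('d'): no match needed
  Position 7 ('c'): no match needed
  Position 8 ('c'): no match needed
All 3 characters matched => is a subsequence

1


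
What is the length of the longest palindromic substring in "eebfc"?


Input: "eebfc"
Checking substrings for palindromes:
  [0:2] "ee" (len 2) => palindrome
Longest palindromic substring: "ee" with length 2

2


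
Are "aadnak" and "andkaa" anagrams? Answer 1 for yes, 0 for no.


Strings: "aadnak", "andkaa"
Sorted first:  aaadkn
Sorted second: aaadkn
Sorted forms match => anagrams

1


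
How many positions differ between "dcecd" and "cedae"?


Comparing "dcecd" and "cedae" position by position:
  Position 0: 'd' vs 'c' => DIFFER
  Position 1: 'c' vs 'e' => DIFFER
  Position 2: 'e' vs 'd' => DIFFER
  Position 3: 'c' vs 'a' => DIFFER
  Position 4: 'd' vs 'e' => DIFFER
Positions that differ: 5

5


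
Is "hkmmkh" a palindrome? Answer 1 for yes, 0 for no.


Input: hkmmkh
Reversed: hkmmkh
  Compare pos 0 ('h') with pos 5 ('h'): match
  Compare pos 1 ('k') with pos 4 ('k'): match
  Compare pos 2 ('m') with pos 3 ('m'): match
Result: palindrome

1


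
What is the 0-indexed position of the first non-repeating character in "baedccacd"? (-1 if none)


Input: baedccacd
Character frequencies:
  'a': 2
  'b': 1
  'c': 3
  'd': 2
  'e': 1
Scanning left to right for freq == 1:
  Position 0 ('b'): unique! => answer = 0

0


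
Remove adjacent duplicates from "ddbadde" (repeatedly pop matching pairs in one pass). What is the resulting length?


Input: ddbadde
Stack-based adjacent duplicate removal:
  Read 'd': push. Stack: d
  Read 'd': matches stack top 'd' => pop. Stack: (empty)
  Read 'b': push. Stack: b
  Read 'a': push. Stack: ba
  Read 'd': push. Stack: bad
  Read 'd': matches stack top 'd' => pop. Stack: ba
  Read 'e': push. Stack: bae
Final stack: "bae" (length 3)

3


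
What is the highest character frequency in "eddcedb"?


Input: eddcedb
Character counts:
  'b': 1
  'c': 1
  'd': 3
  'e': 2
Maximum frequency: 3

3


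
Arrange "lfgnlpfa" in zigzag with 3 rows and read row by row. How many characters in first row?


Zigzag "lfgnlpfa" into 3 rows:
Placing characters:
  'l' => row 0
  'f' => row 1
  'g' => row 2
  'n' => row 1
  'l' => row 0
  'p' => row 1
  'f' => row 2
  'a' => row 1
Rows:
  Row 0: "ll"
  Row 1: "fnpa"
  Row 2: "gf"
First row length: 2

2


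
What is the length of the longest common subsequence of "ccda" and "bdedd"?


LCS of "ccda" and "bdedd"
DP table:
           b    d    e    d    d
      0    0    0    0    0    0
  c   0    0    0    0    0    0
  c   0    0    0    0    0    0
  d   0    0    1    1    1    1
  a   0    0    1    1    1    1
LCS length = dp[4][5] = 1

1


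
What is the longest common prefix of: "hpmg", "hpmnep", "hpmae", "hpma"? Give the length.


Words: hpmg, hpmnep, hpmae, hpma
  Position 0: all 'h' => match
  Position 1: all 'p' => match
  Position 2: all 'm' => match
  Position 3: ('g', 'n', 'a', 'a') => mismatch, stop
LCP = "hpm" (length 3)

3


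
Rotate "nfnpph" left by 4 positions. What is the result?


Input: "nfnpph", rotate left by 4
First 4 characters: "nfnp"
Remaining characters: "ph"
Concatenate remaining + first: "ph" + "nfnp" = "phnfnp"

phnfnp


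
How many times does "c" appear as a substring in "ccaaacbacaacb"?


Searching for "c" in "ccaaacbacaacb"
Scanning each position:
  Position 0: "c" => MATCH
  Position 1: "c" => MATCH
  Position 2: "a" => no
  Position 3: "a" => no
  Position 4: "a" => no
  Position 5: "c" => MATCH
  Position 6: "b" => no
  Position 7: "a" => no
  Position 8: "c" => MATCH
  Position 9: "a" => no
  Position 10: "a" => no
  Position 11: "c" => MATCH
  Position 12: "b" => no
Total occurrences: 5

5


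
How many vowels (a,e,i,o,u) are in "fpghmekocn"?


Input: fpghmekocn
Checking each character:
  'f' at position 0: consonant
  'p' at position 1: consonant
  'g' at position 2: consonant
  'h' at position 3: consonant
  'm' at position 4: consonant
  'e' at position 5: vowel (running total: 1)
  'k' at position 6: consonant
  'o' at position 7: vowel (running total: 2)
  'c' at position 8: consonant
  'n' at position 9: consonant
Total vowels: 2

2


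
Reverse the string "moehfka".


Input: moehfka
Reading characters right to left:
  Position 6: 'a'
  Position 5: 'k'
  Position 4: 'f'
  Position 3: 'h'
  Position 2: 'e'
  Position 1: 'o'
  Position 0: 'm'
Reversed: akfheom

akfheom


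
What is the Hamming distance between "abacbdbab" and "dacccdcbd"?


Comparing "abacbdbab" and "dacccdcbd" position by position:
  Position 0: 'a' vs 'd' => differ
  Position 1: 'b' vs 'a' => differ
  Position 2: 'a' vs 'c' => differ
  Position 3: 'c' vs 'c' => same
  Position 4: 'b' vs 'c' => differ
  Position 5: 'd' vs 'd' => same
  Position 6: 'b' vs 'c' => differ
  Position 7: 'a' vs 'b' => differ
  Position 8: 'b' vs 'd' => differ
Total differences (Hamming distance): 7

7


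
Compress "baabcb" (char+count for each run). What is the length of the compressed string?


Input: baabcb
Runs:
  'b' x 1 => "b1"
  'a' x 2 => "a2"
  'b' x 1 => "b1"
  'c' x 1 => "c1"
  'b' x 1 => "b1"
Compressed: "b1a2b1c1b1"
Compressed length: 10

10


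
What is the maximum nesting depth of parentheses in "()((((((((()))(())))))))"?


Input: "()((((((((()))(())))))))"
Tracking depth:
  Position 0 '(': depth becomes 1
  Position 1 ')': depth becomes 0
  Position 2 '(': depth becomes 1
  Position 3 '(': depth becomes 2
  Position 4 '(': depth becomes 3
  Position 5 '(': depth becomes 4
  Position 6 '(': depth becomes 5
  Position 7 '(': depth becomes 6
  Position 8 '(': depth becomes 7
  Position 9 '(': depth becomes 8
  Position 10 '(': depth becomes 9
  Position 11 ')': depth becomes 8
  Position 12 ')': depth becomes 7
  Position 13 ')': depth becomes 6
  Position 14 '(': depth becomes 7
  Position 15 '(': depth becomes 8
  Position 16 ')': depth becomes 7
  Position 17 ')': depth becomes 6
  Position 18 ')': depth becomes 5
  Position 19 ')': depth becomes 4
  Position 20 ')': depth becomes 3
  Position 21 ')': depth becomes 2
  Position 22 ')': depth becomes 1
  Position 23 ')': depth becomes 0
Maximum depth reached: 9

9


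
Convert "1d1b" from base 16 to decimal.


Input: "1d1b" in base 16
Positional expansion:
  Digit '1' (value 1) x 16^3 = 4096
  Digit 'd' (value 13) x 16^2 = 3328
  Digit '1' (value 1) x 16^1 = 16
  Digit 'b' (value 11) x 16^0 = 11
Sum = 7451

7451


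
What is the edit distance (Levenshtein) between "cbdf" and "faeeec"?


Computing edit distance: "cbdf" -> "faeeec"
DP table:
           f    a    e    e    e    c
      0    1    2    3    4    5    6
  c   1    1    2    3    4    5    5
  b   2    2    2    3    4    5    6
  d   3    3    3    3    4    5    6
  f   4    3    4    4    4    5    6
Edit distance = dp[4][6] = 6

6


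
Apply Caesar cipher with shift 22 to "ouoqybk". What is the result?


Caesar cipher: shift "ouoqybk" by 22
  'o' (pos 14) + 22 = pos 10 = 'k'
  'u' (pos 20) + 22 = pos 16 = 'q'
  'o' (pos 14) + 22 = pos 10 = 'k'
  'q' (pos 16) + 22 = pos 12 = 'm'
  'y' (pos 24) + 22 = pos 20 = 'u'
  'b' (pos 1) + 22 = pos 23 = 'x'
  'k' (pos 10) + 22 = pos 6 = 'g'
Result: kqkmuxg

kqkmuxg


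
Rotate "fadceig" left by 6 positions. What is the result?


Input: "fadceig", rotate left by 6
First 6 characters: "fadcei"
Remaining characters: "g"
Concatenate remaining + first: "g" + "fadcei" = "gfadcei"

gfadcei


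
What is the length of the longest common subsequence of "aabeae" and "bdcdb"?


LCS of "aabeae" and "bdcdb"
DP table:
           b    d    c    d    b
      0    0    0    0    0    0
  a   0    0    0    0    0    0
  a   0    0    0    0    0    0
  b   0    1    1    1    1    1
  e   0    1    1    1    1    1
  a   0    1    1    1    1    1
  e   0    1    1    1    1    1
LCS length = dp[6][5] = 1

1


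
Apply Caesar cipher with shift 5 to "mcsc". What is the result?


Caesar cipher: shift "mcsc" by 5
  'm' (pos 12) + 5 = pos 17 = 'r'
  'c' (pos 2) + 5 = pos 7 = 'h'
  's' (pos 18) + 5 = pos 23 = 'x'
  'c' (pos 2) + 5 = pos 7 = 'h'
Result: rhxh

rhxh


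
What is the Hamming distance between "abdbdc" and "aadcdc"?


Comparing "abdbdc" and "aadcdc" position by position:
  Position 0: 'a' vs 'a' => same
  Position 1: 'b' vs 'a' => differ
  Position 2: 'd' vs 'd' => same
  Position 3: 'b' vs 'c' => differ
  Position 4: 'd' vs 'd' => same
  Position 5: 'c' vs 'c' => same
Total differences (Hamming distance): 2

2


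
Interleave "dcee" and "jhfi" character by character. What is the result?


Interleaving "dcee" and "jhfi":
  Position 0: 'd' from first, 'j' from second => "dj"
  Position 1: 'c' from first, 'h' from second => "ch"
  Position 2: 'e' from first, 'f' from second => "ef"
  Position 3: 'e' from first, 'i' from second => "ei"
Result: djchefei

djchefei


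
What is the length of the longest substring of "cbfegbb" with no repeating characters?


Input: "cbfegbb"
Sliding window (track last position of each char):
  Position 0 ('c'): window [0,0] length 1 -- new best
  Position 1 ('b'): window [0,1] length 2 -- new best
  Position 2 ('f'): window [0,2] length 3 -- new best
  Position 3 ('e'): window [0,3] length 4 -- new best
  Position 4 ('g'): window [0,4] length 5 -- new best
  Position 5 ('b'): repeat (last at 1), move window start to 2
  Position 5 ('b'): window [2,5] length 4
  Position 6 ('b'): repeat (last at 5), move window start to 6
  Position 6 ('b'): window [6,6] length 1
Longest substring with no repeats: "cbfeg" with length 5

5


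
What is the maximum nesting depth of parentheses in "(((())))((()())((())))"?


Input: "(((())))((()())((())))"
Tracking depth:
  Position 0 '(': depth becomes 1
  Position 1 '(': depth becomes 2
  Position 2 '(': depth becomes 3
  Position 3 '(': depth becomes 4
  Position 4 ')': depth becomes 3
  Position 5 ')': depth becomes 2
  Position 6 ')': depth becomes 1
  Position 7 ')': depth becomes 0
  Position 8 '(': depth becomes 1
  Position 9 '(': depth becomes 2
  Position 10 '(': depth becomes 3
  Position 11 ')': depth becomes 2
  Position 12 '(': depth becomes 3
  Position 13 ')': depth becomes 2
  Position 14 ')': depth becomes 1
  Position 15 '(': depth becomes 2
  Position 16 '(': depth becomes 3
  Position 17 '(': depth becomes 4
  Position 18 ')': depth becomes 3
  Position 19 ')': depth becomes 2
  Position 20 ')': depth becomes 1
  Position 21 ')': depth becomes 0
Maximum depth reached: 4

4


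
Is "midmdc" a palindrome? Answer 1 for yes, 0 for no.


Input: midmdc
Reversed: cdmdim
  Compare pos 0 ('m') with pos 5 ('c'): MISMATCH
  Compare pos 1 ('i') with pos 4 ('d'): MISMATCH
  Compare pos 2 ('d') with pos 3 ('m'): MISMATCH
Result: not a palindrome

0


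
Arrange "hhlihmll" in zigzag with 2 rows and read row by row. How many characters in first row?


Zigzag "hhlihmll" into 2 rows:
Placing characters:
  'h' => row 0
  'h' => row 1
  'l' => row 0
  'i' => row 1
  'h' => row 0
  'm' => row 1
  'l' => row 0
  'l' => row 1
Rows:
  Row 0: "hlhl"
  Row 1: "himl"
First row length: 4

4
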